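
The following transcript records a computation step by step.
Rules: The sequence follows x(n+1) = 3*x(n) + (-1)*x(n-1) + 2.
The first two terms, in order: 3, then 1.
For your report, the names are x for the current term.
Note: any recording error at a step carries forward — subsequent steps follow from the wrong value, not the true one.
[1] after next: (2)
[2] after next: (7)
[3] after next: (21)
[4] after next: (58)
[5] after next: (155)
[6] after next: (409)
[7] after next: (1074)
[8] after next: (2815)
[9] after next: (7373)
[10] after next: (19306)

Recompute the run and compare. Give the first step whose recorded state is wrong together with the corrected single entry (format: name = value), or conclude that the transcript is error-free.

no error

Step 1: x = 3*(1) + (-1)*(3) + (2) = 2 — in agreement.
Step 2: x = 3*(2) + (-1)*(1) + (2) = 7 — checks out.
Step 3: x = 3*(7) + (-1)*(2) + (2) = 21 — agrees with the transcript.
Step 4: x = 3*(21) + (-1)*(7) + (2) = 58 — checks out.
Step 5: x = 3*(58) + (-1)*(21) + (2) = 155 — checks out.
Step 6: x = 3*(155) + (-1)*(58) + (2) = 409 — agrees with the transcript.
Step 7: x = 3*(409) + (-1)*(155) + (2) = 1074 — in agreement.
Step 8: x = 3*(1074) + (-1)*(409) + (2) = 2815 — same as recorded.
Step 9: x = 3*(2815) + (-1)*(1074) + (2) = 7373 — in agreement.
Step 10: x = 3*(7373) + (-1)*(2815) + (2) = 19306 — confirmed correct.
Every step is consistent.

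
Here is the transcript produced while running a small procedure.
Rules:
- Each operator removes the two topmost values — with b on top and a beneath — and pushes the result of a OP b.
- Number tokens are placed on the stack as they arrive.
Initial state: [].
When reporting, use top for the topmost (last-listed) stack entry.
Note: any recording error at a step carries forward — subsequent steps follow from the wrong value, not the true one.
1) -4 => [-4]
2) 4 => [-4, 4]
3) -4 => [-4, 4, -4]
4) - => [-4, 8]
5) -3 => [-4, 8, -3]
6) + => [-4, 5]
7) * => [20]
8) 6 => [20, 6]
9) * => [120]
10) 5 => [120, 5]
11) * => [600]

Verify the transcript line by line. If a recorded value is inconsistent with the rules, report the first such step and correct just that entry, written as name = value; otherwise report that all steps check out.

Step 1: push -4: top = -4 — checks out.
Step 2: push 4: top = 4 — checks out.
Step 3: push -4: top = -4 — checks out.
Step 4: 4 - -4 = 8 — matches.
Step 5: push -3: top = -3 — agrees with the transcript.
Step 6: 8 + -3 = 5 — agrees with the transcript.
Step 7: -4 * 5 = -20 — not what was recorded.
That makes step 7 the first incorrect line — top = -20 is what it should show.

step 7, top = -20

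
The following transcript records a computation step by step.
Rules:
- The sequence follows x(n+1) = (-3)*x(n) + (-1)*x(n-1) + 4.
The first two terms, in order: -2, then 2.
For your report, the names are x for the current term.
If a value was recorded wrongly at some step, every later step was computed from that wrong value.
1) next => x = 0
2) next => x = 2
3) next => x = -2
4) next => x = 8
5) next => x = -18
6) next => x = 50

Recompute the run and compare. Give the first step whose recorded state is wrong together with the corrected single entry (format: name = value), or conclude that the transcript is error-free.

no error

Step 1: x = -3*(2) + (-1)*(-2) + (4) = 0 — consistent with the transcript.
Step 2: x = -3*(0) + (-1)*(2) + (4) = 2 — checks out.
Step 3: x = -3*(2) + (-1)*(0) + (4) = -2 — no discrepancy.
Step 4: x = -3*(-2) + (-1)*(2) + (4) = 8 — same as recorded.
Step 5: x = -3*(8) + (-1)*(-2) + (4) = -18 — same as recorded.
Step 6: x = -3*(-18) + (-1)*(8) + (4) = 50 — consistent with the transcript.
Nothing is out of place; the run is error-free.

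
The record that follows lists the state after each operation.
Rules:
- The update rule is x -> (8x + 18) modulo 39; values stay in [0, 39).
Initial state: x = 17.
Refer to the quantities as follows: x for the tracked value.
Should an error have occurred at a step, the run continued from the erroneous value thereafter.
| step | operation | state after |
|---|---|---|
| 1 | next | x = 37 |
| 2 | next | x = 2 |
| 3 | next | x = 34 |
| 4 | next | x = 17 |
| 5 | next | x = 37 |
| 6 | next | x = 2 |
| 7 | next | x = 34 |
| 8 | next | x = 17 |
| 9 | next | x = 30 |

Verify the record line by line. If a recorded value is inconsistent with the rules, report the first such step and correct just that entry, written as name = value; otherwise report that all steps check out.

step 9, x = 37

Recomputing the run from the initial state:
step 1: x = 37
step 2: x = 2
step 3: x = 34
step 4: x = 17
step 5: x = 37
step 6: x = 2
step 7: x = 34
step 8: x = 17
step 9: x = 37
The first disagreement with the record is at step 9, where the value should be x = 37.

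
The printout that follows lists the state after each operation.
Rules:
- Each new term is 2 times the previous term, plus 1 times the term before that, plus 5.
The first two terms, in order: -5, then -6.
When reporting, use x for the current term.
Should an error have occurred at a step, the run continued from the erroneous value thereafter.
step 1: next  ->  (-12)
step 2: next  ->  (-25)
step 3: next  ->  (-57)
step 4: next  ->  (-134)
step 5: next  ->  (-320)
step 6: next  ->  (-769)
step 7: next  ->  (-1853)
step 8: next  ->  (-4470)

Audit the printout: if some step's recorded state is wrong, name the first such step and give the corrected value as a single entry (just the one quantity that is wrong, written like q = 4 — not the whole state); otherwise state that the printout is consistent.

no error

Recomputing the run from the initial state:
step 1: x = -12
step 2: x = -25
step 3: x = -57
step 4: x = -134
step 5: x = -320
step 6: x = -769
step 7: x = -1853
step 8: x = -4470
This matches the printout at every step.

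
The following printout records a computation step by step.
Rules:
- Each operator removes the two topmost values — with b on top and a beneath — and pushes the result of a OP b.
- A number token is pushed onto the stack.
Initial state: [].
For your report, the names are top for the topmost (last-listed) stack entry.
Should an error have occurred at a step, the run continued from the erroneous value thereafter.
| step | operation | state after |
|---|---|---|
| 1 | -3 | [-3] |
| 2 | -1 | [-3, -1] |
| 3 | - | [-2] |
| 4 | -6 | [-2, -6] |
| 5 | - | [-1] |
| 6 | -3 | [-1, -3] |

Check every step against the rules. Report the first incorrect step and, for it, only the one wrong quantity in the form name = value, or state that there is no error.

Recomputing the run from the initial state:
step 1: [-3]
step 2: [-3, -1]
step 3: [-2]
step 4: [-2, -6]
step 5: [4]
step 6: [4, -3]
The first disagreement with the printout is at step 5, where the value should be top = 4.

step 5, top = 4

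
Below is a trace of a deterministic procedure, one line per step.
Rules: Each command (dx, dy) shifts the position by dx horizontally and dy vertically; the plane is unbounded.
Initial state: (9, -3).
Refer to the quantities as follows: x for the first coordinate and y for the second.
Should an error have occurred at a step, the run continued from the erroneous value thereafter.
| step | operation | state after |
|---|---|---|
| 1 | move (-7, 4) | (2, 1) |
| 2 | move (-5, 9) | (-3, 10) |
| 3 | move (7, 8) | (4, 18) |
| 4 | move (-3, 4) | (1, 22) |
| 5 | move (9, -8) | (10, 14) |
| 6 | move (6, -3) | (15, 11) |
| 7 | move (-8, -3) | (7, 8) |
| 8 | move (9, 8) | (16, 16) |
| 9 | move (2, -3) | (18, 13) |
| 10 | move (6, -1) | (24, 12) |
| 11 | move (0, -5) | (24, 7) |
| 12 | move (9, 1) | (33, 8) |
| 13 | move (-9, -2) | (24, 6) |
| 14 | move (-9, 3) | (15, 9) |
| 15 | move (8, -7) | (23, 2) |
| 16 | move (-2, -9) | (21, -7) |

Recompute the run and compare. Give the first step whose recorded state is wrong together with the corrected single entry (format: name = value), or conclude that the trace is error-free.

Step 1: x = 9 + (-7) = 2, y = -3 + (4) = 1 — in agreement.
Step 2: x = 2 + (-5) = -3, y = 1 + (9) = 10 — same as recorded.
Step 3: x = -3 + (7) = 4, y = 10 + (8) = 18 — no discrepancy.
Step 4: x = 4 + (-3) = 1, y = 18 + (4) = 22 — consistent with the trace.
Step 5: x = 1 + (9) = 10, y = 22 + (-8) = 14 — verified.
Step 6: x = 10 + (6) = 16, y = 14 + (-3) = 11 — a discrepancy with the trace.
First incorrect step: 6; the correct value is x = 16.

step 6, x = 16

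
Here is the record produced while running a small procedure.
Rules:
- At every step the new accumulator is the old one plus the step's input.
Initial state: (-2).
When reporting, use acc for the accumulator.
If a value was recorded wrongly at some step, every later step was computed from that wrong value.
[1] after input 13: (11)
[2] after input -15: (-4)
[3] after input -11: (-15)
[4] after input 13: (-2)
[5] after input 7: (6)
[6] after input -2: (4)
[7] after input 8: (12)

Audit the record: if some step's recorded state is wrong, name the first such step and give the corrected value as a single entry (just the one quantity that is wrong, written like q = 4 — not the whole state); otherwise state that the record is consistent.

step 5, acc = 5

Recomputing the run from the initial state:
step 1: acc = 11
step 2: acc = -4
step 3: acc = -15
step 4: acc = -2
step 5: acc = 5
step 6: acc = 3
step 7: acc = 11
The first disagreement with the record is at step 5, where the value should be acc = 5.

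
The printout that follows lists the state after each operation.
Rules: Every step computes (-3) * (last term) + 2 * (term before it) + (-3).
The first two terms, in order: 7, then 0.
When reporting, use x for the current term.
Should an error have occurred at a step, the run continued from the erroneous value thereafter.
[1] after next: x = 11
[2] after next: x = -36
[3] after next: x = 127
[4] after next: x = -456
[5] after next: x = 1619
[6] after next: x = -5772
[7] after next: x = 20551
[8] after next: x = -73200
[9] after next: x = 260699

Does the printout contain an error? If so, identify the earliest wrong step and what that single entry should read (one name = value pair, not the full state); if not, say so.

no error

Recomputing the run from the initial state:
step 1: x = 11
step 2: x = -36
step 3: x = 127
step 4: x = -456
step 5: x = 1619
step 6: x = -5772
step 7: x = 20551
step 8: x = -73200
step 9: x = 260699
This matches the printout at every step.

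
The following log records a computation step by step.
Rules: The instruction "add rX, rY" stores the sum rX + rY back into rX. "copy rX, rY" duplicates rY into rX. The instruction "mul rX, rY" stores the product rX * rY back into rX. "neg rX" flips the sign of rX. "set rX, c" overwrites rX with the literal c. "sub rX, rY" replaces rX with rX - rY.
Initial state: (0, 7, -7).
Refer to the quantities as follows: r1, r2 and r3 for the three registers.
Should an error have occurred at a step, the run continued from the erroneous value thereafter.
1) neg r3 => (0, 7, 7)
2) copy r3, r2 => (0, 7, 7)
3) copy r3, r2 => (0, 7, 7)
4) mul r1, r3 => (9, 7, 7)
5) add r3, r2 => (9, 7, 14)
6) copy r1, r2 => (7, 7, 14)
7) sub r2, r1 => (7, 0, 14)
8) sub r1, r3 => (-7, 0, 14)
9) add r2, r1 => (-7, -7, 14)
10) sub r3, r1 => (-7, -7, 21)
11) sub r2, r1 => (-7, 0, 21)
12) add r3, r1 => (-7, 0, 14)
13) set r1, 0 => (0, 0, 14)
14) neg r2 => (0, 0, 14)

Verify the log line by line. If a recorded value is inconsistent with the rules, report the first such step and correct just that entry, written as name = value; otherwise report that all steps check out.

step 4, r1 = 0

1. r3 = -(-7) = 7 (no discrepancy)
2. r3 = 7 (matches)
3. r3 = 7 (exactly as logged)
4. r1 = 0 * 7 = 0 (first mismatch against the log)
The audit stops at step 4: the recorded entry is wrong and should be r1 = 0.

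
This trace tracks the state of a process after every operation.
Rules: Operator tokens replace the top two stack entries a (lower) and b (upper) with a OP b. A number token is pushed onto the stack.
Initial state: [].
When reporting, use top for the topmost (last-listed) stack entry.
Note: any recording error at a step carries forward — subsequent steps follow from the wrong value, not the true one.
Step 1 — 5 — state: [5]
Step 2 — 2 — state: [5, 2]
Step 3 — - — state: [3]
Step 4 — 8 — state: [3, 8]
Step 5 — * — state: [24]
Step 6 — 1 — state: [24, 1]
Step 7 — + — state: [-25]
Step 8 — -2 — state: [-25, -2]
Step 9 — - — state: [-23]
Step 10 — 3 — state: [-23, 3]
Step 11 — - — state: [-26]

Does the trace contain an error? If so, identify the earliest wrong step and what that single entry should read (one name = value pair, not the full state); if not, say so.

Recomputing the run from the initial state:
step 1: [5]
step 2: [5, 2]
step 3: [3]
step 4: [3, 8]
step 5: [24]
step 6: [24, 1]
step 7: [25]
step 8: [25, -2]
step 9: [27]
step 10: [27, 3]
step 11: [24]
The first disagreement with the trace is at step 7, where the value should be top = 25.

step 7, top = 25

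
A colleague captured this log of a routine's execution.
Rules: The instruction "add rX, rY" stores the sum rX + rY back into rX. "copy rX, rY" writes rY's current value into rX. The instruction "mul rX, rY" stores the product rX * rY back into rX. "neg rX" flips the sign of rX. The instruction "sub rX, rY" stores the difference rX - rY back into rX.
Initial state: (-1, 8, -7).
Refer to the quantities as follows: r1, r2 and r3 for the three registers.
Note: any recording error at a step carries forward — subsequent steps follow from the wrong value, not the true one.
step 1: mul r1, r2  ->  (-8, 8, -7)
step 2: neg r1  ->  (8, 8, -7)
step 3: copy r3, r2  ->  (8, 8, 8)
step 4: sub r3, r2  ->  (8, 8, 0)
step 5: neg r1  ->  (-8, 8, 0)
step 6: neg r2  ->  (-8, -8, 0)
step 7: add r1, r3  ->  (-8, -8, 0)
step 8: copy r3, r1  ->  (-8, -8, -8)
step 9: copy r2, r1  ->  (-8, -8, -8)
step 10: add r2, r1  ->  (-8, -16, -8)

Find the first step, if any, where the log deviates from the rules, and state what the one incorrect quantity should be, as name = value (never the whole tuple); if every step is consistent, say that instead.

no error

step 1: r1 = -1 * 8 = -8 -> same as recorded
step 2: r1 = -(-8) = 8 -> same as recorded
step 3: r3 = 8 -> same as recorded
step 4: r3 = 8 - 8 = 0 -> checks out
step 5: r1 = -(8) = -8 -> consistent with the log
step 6: r2 = -(8) = -8 -> verified
step 7: r1 = -8 + 0 = -8 -> exactly as logged
step 8: r3 = -8 -> same as recorded
step 9: r2 = -8 -> exactly as logged
step 10: r2 = -8 + -8 = -16 -> no discrepancy
Nothing is out of place; the run is error-free.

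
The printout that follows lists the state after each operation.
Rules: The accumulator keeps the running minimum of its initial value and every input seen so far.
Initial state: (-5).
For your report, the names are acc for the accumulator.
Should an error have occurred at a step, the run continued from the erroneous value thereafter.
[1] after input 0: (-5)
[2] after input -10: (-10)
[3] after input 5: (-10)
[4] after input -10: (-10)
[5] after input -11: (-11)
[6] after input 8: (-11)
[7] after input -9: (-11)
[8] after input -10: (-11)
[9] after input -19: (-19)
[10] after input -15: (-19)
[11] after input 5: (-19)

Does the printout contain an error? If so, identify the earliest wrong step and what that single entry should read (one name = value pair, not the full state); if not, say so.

no error

Recomputing the run from the initial state:
step 1: acc = -5
step 2: acc = -10
step 3: acc = -10
step 4: acc = -10
step 5: acc = -11
step 6: acc = -11
step 7: acc = -11
step 8: acc = -11
step 9: acc = -19
step 10: acc = -19
step 11: acc = -19
This matches the printout at every step.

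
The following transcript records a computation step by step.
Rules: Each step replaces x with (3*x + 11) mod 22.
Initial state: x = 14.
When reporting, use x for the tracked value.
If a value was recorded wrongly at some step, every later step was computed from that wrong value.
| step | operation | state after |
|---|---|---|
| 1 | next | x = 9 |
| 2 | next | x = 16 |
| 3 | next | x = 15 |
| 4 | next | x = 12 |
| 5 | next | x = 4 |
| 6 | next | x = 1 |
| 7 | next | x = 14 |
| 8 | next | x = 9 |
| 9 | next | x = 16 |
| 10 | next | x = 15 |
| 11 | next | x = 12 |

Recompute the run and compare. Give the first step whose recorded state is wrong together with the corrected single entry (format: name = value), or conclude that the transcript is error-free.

step 1: x = (3*14 + 11) mod 22 = 9 -> consistent with the transcript
step 2: x = (3*9 + 11) mod 22 = 16 -> agrees with the transcript
step 3: x = (3*16 + 11) mod 22 = 15 -> consistent with the transcript
step 4: x = (3*15 + 11) mod 22 = 12 -> consistent with the transcript
step 5: x = (3*12 + 11) mod 22 = 3 -> this is not what the transcript shows
That makes step 5 the first incorrect line — x = 3 is what it should show.

step 5, x = 3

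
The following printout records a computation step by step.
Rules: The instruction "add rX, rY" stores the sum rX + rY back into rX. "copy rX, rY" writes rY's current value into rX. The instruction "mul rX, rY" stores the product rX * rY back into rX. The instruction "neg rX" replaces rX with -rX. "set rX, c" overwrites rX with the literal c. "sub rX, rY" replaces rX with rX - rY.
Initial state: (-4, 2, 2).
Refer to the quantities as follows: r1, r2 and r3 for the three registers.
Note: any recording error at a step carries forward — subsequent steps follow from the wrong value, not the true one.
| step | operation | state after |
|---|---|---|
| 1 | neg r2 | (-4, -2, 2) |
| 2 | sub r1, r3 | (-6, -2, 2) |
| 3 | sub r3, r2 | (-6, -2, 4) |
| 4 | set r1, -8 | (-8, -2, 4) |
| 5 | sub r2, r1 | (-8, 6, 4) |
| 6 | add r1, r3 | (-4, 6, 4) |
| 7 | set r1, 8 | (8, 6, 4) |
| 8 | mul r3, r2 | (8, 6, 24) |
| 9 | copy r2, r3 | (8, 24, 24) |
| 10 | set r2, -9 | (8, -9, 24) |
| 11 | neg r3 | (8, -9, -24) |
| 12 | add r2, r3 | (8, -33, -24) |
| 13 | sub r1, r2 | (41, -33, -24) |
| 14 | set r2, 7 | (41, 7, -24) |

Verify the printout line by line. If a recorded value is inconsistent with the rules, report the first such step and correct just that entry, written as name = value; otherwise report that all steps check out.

no error

1. r2 = -(2) = -2 (in agreement)
2. r1 = -4 - 2 = -6 (exactly as logged)
3. r3 = 2 - -2 = 4 (exactly as logged)
4. r1 = -8 (agrees with the printout)
5. r2 = -2 - -8 = 6 (matches)
6. r1 = -8 + 4 = -4 (agrees with the printout)
7. r1 = 8 (in agreement)
8. r3 = 4 * 6 = 24 (consistent with the printout)
9. r2 = 24 (same as recorded)
10. r2 = -9 (confirmed correct)
11. r3 = -(24) = -24 (verified)
12. r2 = -9 + -24 = -33 (verified)
13. r1 = 8 - -33 = 41 (no discrepancy)
14. r2 = 7 (agrees with the printout)
The whole run recomputes cleanly — no discrepancies.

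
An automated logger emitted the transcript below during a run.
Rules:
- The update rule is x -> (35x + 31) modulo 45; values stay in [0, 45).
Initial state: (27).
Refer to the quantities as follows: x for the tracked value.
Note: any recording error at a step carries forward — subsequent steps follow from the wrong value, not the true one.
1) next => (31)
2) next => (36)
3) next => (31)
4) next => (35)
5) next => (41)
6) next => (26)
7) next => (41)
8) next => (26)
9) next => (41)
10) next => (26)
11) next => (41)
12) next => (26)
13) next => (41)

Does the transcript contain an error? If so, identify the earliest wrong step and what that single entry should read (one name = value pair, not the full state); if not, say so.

step 4, x = 36

step 1: x = (35*27 + 31) mod 45 = 31 -> matches
step 2: x = (35*31 + 31) mod 45 = 36 -> no discrepancy
step 3: x = (35*36 + 31) mod 45 = 31 -> verified
step 4: x = (35*31 + 31) mod 45 = 36 -> the transcript has a different value
Conclusion: step 4 carries the first error; the entry should be x = 36.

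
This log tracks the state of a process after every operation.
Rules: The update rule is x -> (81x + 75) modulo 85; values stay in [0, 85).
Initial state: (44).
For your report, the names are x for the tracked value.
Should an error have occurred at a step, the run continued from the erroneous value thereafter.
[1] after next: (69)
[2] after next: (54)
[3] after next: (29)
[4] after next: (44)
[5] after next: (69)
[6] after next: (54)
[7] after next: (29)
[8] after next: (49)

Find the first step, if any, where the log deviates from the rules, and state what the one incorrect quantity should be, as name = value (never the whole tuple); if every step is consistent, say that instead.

step 1: x = (81*44 + 75) mod 85 = 69 -> verified
step 2: x = (81*69 + 75) mod 85 = 54 -> confirmed correct
step 3: x = (81*54 + 75) mod 85 = 29 -> same as recorded
step 4: x = (81*29 + 75) mod 85 = 44 -> in agreement
step 5: x = (81*44 + 75) mod 85 = 69 -> matches
step 6: x = (81*69 + 75) mod 85 = 54 -> in agreement
step 7: x = (81*54 + 75) mod 85 = 29 -> no discrepancy
step 8: x = (81*29 + 75) mod 85 = 44 -> a discrepancy with the log
So the first discrepancy is step 8, where the right value is x = 44.

step 8, x = 44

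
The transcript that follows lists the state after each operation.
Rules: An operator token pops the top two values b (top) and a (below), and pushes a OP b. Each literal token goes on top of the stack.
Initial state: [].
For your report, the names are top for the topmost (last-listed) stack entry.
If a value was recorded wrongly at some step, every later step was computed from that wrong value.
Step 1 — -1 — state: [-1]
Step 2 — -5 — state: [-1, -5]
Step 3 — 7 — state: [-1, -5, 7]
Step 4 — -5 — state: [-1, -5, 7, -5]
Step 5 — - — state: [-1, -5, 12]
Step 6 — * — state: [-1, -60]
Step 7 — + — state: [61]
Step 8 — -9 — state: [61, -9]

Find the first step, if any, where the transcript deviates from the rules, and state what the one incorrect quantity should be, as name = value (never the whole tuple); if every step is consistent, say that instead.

Recomputing the run from the initial state:
step 1: [-1]
step 2: [-1, -5]
step 3: [-1, -5, 7]
step 4: [-1, -5, 7, -5]
step 5: [-1, -5, 12]
step 6: [-1, -60]
step 7: [-61]
step 8: [-61, -9]
The first disagreement with the transcript is at step 7, where the value should be top = -61.

step 7, top = -61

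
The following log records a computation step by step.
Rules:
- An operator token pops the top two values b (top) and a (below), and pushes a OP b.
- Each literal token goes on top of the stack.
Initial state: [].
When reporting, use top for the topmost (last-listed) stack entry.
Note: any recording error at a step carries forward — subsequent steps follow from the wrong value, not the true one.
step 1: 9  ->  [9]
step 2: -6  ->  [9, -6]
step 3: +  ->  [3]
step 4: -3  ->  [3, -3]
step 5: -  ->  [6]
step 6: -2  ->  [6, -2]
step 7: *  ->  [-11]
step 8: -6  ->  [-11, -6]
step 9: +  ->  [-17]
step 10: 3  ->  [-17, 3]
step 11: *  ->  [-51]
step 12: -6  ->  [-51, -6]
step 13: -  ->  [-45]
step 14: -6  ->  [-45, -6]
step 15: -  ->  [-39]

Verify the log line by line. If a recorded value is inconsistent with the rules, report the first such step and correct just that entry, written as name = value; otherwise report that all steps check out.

Step 1: push 9: top = 9 — exactly as logged.
Step 2: push -6: top = -6 — consistent with the log.
Step 3: 9 + -6 = 3 — verified.
Step 4: push -3: top = -3 — exactly as logged.
Step 5: 3 - -3 = 6 — in agreement.
Step 6: push -2: top = -2 — in agreement.
Step 7: 6 * -2 = -12 — this is not what the log shows.
That makes step 7 the first incorrect line — top = -12 is what it should show.

step 7, top = -12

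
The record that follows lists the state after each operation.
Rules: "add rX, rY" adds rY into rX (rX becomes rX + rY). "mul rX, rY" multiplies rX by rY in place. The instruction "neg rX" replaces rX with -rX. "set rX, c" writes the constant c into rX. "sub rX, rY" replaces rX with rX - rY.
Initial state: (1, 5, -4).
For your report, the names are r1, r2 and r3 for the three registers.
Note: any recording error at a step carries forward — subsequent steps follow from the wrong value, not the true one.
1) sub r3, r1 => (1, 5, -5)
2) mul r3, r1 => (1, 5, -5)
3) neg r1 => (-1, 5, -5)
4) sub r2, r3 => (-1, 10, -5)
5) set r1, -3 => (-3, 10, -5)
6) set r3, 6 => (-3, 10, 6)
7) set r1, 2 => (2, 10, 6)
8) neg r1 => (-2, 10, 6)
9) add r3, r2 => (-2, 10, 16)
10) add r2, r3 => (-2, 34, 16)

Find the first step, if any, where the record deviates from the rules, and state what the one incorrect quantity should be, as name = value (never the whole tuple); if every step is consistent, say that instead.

Recomputing the run from the initial state:
step 1: r1 = 1, r2 = 5, r3 = -5
step 2: r1 = 1, r2 = 5, r3 = -5
step 3: r1 = -1, r2 = 5, r3 = -5
step 4: r1 = -1, r2 = 10, r3 = -5
step 5: r1 = -3, r2 = 10, r3 = -5
step 6: r1 = -3, r2 = 10, r3 = 6
step 7: r1 = 2, r2 = 10, r3 = 6
step 8: r1 = -2, r2 = 10, r3 = 6
step 9: r1 = -2, r2 = 10, r3 = 16
step 10: r1 = -2, r2 = 26, r3 = 16
The first disagreement with the record is at step 10, where the value should be r2 = 26.

step 10, r2 = 26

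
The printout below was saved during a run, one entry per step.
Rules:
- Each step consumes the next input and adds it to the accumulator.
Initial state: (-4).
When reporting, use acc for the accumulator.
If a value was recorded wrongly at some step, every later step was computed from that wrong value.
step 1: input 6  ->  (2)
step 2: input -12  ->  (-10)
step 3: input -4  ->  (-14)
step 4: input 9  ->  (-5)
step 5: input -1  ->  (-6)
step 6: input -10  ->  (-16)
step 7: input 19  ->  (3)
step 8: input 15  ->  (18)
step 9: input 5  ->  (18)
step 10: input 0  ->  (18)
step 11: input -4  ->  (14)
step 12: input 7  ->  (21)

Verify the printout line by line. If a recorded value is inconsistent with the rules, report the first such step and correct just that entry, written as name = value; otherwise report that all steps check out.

step 9, acc = 23

Recomputing the run from the initial state:
step 1: acc = 2
step 2: acc = -10
step 3: acc = -14
step 4: acc = -5
step 5: acc = -6
step 6: acc = -16
step 7: acc = 3
step 8: acc = 18
step 9: acc = 23
step 10: acc = 23
step 11: acc = 19
step 12: acc = 26
The first disagreement with the printout is at step 9, where the value should be acc = 23.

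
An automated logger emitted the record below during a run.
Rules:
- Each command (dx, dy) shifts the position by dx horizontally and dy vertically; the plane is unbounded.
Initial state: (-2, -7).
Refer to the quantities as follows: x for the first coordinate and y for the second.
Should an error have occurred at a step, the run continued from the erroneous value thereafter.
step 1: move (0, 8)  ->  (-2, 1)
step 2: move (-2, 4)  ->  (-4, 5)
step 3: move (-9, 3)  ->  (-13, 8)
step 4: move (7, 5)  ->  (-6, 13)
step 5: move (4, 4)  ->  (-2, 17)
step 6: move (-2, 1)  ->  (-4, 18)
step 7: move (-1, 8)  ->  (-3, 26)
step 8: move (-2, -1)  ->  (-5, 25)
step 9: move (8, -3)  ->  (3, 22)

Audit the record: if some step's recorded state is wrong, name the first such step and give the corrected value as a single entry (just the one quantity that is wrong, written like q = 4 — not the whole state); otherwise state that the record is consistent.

step 7, x = -5

Step 1: x = -2 + (0) = -2, y = -7 + (8) = 1 — exactly as logged.
Step 2: x = -2 + (-2) = -4, y = 1 + (4) = 5 — agrees with the record.
Step 3: x = -4 + (-9) = -13, y = 5 + (3) = 8 — matches.
Step 4: x = -13 + (7) = -6, y = 8 + (5) = 13 — checks out.
Step 5: x = -6 + (4) = -2, y = 13 + (4) = 17 — confirmed correct.
Step 6: x = -2 + (-2) = -4, y = 17 + (1) = 18 — checks out.
Step 7: x = -4 + (-1) = -5, y = 18 + (8) = 26 — this is not what the record shows.
That makes step 7 the first incorrect line — x = -5 is what it should show.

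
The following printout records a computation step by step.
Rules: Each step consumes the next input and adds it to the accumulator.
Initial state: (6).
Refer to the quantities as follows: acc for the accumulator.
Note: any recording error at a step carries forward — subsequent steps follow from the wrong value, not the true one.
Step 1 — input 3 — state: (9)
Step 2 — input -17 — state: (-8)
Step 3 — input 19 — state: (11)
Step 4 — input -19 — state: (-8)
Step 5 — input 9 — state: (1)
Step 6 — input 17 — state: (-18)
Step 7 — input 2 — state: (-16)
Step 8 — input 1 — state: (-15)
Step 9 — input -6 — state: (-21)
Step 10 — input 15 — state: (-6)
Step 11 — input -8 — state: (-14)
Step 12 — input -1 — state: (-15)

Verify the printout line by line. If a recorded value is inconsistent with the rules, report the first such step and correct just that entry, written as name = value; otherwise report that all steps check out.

step 6, acc = 18

step 1: acc = 6 + 3 = 9 -> matches
step 2: acc = 9 + -17 = -8 -> verified
step 3: acc = -8 + 19 = 11 -> verified
step 4: acc = 11 + -19 = -8 -> checks out
step 5: acc = -8 + 9 = 1 -> no discrepancy
step 6: acc = 1 + 17 = 18 -> the entry is off here
Conclusion: step 6 carries the first error; the entry should be acc = 18.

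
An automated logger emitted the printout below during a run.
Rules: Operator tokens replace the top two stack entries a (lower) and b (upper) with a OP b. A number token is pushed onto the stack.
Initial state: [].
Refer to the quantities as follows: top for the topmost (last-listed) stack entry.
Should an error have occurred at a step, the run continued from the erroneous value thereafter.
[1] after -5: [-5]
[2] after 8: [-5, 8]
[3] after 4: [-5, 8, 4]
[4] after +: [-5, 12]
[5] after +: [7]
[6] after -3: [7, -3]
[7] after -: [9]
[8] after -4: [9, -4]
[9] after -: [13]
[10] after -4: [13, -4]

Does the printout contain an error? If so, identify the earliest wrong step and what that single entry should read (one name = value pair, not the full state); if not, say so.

step 7, top = 10

step 1: push -5: top = -5 -> checks out
step 2: push 8: top = 8 -> no discrepancy
step 3: push 4: top = 4 -> consistent with the printout
step 4: 8 + 4 = 12 -> no discrepancy
step 5: -5 + 12 = 7 -> no discrepancy
step 6: push -3: top = -3 -> same as recorded
step 7: 7 - -3 = 10 -> the recorded entry deviates here
First incorrect step: 7; the correct value is top = 10.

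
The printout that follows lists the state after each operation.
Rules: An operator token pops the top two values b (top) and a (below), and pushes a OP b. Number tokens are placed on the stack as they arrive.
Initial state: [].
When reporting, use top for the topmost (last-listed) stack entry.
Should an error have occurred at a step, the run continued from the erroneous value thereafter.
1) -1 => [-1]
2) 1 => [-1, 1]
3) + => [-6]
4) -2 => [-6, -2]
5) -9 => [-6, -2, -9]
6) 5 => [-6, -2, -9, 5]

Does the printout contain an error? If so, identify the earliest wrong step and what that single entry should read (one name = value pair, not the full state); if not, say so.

Recomputing the run from the initial state:
step 1: [-1]
step 2: [-1, 1]
step 3: [0]
step 4: [0, -2]
step 5: [0, -2, -9]
step 6: [0, -2, -9, 5]
The first disagreement with the printout is at step 3, where the value should be top = 0.

step 3, top = 0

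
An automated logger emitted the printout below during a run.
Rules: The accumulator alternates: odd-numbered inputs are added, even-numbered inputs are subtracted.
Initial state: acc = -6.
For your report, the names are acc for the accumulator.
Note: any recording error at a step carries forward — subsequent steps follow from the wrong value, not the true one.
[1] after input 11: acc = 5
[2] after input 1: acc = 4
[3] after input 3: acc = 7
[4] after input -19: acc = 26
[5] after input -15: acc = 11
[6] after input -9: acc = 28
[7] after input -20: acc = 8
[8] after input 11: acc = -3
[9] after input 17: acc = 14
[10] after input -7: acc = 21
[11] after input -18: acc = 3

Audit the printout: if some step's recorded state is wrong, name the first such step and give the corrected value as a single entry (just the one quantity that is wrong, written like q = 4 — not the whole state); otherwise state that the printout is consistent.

step 6, acc = 20

Recomputing the run from the initial state:
step 1: acc = 5
step 2: acc = 4
step 3: acc = 7
step 4: acc = 26
step 5: acc = 11
step 6: acc = 20
step 7: acc = 0
step 8: acc = -11
step 9: acc = 6
step 10: acc = 13
step 11: acc = -5
The first disagreement with the printout is at step 6, where the value should be acc = 20.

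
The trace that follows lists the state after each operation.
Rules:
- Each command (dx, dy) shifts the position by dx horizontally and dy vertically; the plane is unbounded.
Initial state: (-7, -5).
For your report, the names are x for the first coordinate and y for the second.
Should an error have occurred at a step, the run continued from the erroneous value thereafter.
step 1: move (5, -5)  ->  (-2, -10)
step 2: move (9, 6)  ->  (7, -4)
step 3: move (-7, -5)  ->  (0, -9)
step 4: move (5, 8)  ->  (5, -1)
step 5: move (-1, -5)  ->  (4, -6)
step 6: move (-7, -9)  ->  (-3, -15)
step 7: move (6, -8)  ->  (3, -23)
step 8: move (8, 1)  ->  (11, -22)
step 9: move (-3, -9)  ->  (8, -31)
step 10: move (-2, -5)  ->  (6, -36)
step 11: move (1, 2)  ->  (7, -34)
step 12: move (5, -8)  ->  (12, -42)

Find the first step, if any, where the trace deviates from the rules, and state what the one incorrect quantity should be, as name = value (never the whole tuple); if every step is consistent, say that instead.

step 1: x = -7 + (5) = -2, y = -5 + (-5) = -10 -> no discrepancy
step 2: x = -2 + (9) = 7, y = -10 + (6) = -4 -> verified
step 3: x = 7 + (-7) = 0, y = -4 + (-5) = -9 -> no discrepancy
step 4: x = 0 + (5) = 5, y = -9 + (8) = -1 -> in agreement
step 5: x = 5 + (-1) = 4, y = -1 + (-5) = -6 -> same as recorded
step 6: x = 4 + (-7) = -3, y = -6 + (-9) = -15 -> in agreement
step 7: x = -3 + (6) = 3, y = -15 + (-8) = -23 -> in agreement
step 8: x = 3 + (8) = 11, y = -23 + (1) = -22 -> consistent with the trace
step 9: x = 11 + (-3) = 8, y = -22 + (-9) = -31 -> verified
step 10: x = 8 + (-2) = 6, y = -31 + (-5) = -36 -> in agreement
step 11: x = 6 + (1) = 7, y = -36 + (2) = -34 -> confirmed correct
step 12: x = 7 + (5) = 12, y = -34 + (-8) = -42 -> checks out
Every step is consistent.

no error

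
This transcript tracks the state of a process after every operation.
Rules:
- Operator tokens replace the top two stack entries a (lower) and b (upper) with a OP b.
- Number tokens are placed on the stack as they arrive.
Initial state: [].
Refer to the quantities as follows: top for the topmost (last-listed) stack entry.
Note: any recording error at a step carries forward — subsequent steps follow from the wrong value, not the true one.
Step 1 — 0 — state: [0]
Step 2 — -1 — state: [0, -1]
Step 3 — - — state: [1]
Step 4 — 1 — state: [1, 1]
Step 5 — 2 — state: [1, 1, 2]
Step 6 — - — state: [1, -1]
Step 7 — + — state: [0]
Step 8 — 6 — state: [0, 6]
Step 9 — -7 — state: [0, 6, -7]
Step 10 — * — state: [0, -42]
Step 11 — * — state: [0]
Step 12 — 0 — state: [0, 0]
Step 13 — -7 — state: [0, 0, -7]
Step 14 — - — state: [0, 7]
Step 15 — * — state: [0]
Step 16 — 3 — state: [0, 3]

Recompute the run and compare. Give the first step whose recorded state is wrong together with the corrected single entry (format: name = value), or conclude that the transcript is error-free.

step 1: push 0: top = 0 -> confirmed correct
step 2: push -1: top = -1 -> matches
step 3: 0 - -1 = 1 -> checks out
step 4: push 1: top = 1 -> exactly as logged
step 5: push 2: top = 2 -> verified
step 6: 1 - 2 = -1 -> confirmed correct
step 7: 1 + -1 = 0 -> confirmed correct
step 8: push 6: top = 6 -> exactly as logged
step 9: push -7: top = -7 -> agrees with the transcript
step 10: 6 * -7 = -42 -> no discrepancy
step 11: 0 * -42 = 0 -> confirmed correct
step 12: push 0: top = 0 -> verified
step 13: push -7: top = -7 -> in agreement
step 14: 0 - -7 = 7 -> same as recorded
step 15: 0 * 7 = 0 -> same as recorded
step 16: push 3: top = 3 -> matches
Nothing is out of place; the run is error-free.

no error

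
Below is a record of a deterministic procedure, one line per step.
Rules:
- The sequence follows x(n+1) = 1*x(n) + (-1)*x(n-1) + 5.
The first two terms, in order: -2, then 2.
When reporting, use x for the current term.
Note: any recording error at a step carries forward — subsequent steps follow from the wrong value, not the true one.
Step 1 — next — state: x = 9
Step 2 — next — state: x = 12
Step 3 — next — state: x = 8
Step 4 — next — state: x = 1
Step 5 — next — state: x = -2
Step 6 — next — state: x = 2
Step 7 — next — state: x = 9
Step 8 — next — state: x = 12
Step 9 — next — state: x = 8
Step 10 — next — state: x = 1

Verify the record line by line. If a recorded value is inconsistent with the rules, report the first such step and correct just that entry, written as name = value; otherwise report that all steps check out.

Recomputing the run from the initial state:
step 1: x = 9
step 2: x = 12
step 3: x = 8
step 4: x = 1
step 5: x = -2
step 6: x = 2
step 7: x = 9
step 8: x = 12
step 9: x = 8
step 10: x = 1
This matches the record at every step.

no error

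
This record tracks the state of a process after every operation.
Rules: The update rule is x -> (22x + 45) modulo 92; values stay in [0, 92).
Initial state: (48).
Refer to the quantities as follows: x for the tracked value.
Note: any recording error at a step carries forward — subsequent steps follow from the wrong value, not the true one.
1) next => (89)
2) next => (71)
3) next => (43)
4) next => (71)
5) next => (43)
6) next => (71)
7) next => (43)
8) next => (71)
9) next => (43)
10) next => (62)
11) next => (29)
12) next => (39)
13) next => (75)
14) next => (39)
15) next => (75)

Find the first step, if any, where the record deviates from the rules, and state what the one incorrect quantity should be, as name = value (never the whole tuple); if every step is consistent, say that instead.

Step 1: x = (22*48 + 45) mod 92 = 89 — consistent with the record.
Step 2: x = (22*89 + 45) mod 92 = 71 — verified.
Step 3: x = (22*71 + 45) mod 92 = 43 — same as recorded.
Step 4: x = (22*43 + 45) mod 92 = 71 — in agreement.
Step 5: x = (22*71 + 45) mod 92 = 43 — exactly as logged.
Step 6: x = (22*43 + 45) mod 92 = 71 — same as recorded.
Step 7: x = (22*71 + 45) mod 92 = 43 — matches.
Step 8: x = (22*43 + 45) mod 92 = 71 — checks out.
Step 9: x = (22*71 + 45) mod 92 = 43 — confirmed correct.
Step 10: x = (22*43 + 45) mod 92 = 71 — the recorded entry deviates here.
First incorrect step: 10; the correct value is x = 71.

step 10, x = 71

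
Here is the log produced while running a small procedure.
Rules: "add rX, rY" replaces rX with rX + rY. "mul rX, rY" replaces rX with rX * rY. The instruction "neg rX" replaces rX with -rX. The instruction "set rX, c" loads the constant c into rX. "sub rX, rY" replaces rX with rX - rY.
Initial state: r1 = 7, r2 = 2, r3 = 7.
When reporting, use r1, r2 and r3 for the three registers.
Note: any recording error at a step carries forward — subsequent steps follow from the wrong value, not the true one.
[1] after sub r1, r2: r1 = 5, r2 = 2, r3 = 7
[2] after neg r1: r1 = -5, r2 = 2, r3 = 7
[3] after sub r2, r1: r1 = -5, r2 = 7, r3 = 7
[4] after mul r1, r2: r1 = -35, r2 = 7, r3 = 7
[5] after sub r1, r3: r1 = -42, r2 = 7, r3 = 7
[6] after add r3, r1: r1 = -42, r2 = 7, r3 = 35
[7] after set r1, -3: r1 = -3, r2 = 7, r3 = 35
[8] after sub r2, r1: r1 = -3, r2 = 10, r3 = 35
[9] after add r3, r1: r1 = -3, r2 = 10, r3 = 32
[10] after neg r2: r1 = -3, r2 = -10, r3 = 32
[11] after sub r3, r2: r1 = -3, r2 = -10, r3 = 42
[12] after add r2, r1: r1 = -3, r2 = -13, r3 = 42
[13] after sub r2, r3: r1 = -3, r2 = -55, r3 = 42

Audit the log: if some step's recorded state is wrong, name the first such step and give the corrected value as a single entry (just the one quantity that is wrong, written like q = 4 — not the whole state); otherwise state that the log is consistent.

1. r1 = 7 - 2 = 5 (consistent with the log)
2. r1 = -(5) = -5 (matches)
3. r2 = 2 - -5 = 7 (exactly as logged)
4. r1 = -5 * 7 = -35 (confirmed correct)
5. r1 = -35 - 7 = -42 (consistent with the log)
6. r3 = 7 + -42 = -35 (the recorded entry deviates here)
So the first discrepancy is step 6, where the right value is r3 = -35.

step 6, r3 = -35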